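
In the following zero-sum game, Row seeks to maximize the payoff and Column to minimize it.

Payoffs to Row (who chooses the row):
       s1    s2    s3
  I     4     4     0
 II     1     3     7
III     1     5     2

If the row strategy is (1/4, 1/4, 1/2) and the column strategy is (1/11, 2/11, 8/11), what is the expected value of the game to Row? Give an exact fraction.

129/44

Against (1/11, 2/11, 8/11), each row's expected payoff is I: 12/11; II: 63/11; III: 27/11.
Taking the (1/4, 1/4, 1/2)-weighted average: (1/4)·(12/11) + (1/4)·(63/11) + (1/2)·(27/11) = 129/44.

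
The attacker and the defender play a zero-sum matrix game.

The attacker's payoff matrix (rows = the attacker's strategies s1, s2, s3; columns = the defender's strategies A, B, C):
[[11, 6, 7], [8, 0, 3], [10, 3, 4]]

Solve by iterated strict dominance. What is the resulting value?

Row s2 is strictly dominated by row s1 (11>8, 6>0, 7>3); eliminate s2.
Column A is strictly dominated by B for the defender (6<11, 3<10); eliminate A.
Column C is strictly dominated by B for the defender (6<7, 3<4); eliminate C.
Row s3 is strictly dominated by row s1 (6>3); eliminate s3.
Only (s1, B) remains, with payoff 6.

6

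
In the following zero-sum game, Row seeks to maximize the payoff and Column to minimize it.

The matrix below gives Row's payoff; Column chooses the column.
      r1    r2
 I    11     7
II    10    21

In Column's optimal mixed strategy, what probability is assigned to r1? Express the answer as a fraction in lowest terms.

Row minima are 7 and 10, so Row's maximin is 10; column maxima are 11 and 21, so Column's minimax is 11. These differ, so the equilibrium is in mixed strategies.
Let Column play r1 with probability q. Row is indifferent when 11q + 7(1−q) = 10q + 21(1−q), giving q = 14/15.

14/15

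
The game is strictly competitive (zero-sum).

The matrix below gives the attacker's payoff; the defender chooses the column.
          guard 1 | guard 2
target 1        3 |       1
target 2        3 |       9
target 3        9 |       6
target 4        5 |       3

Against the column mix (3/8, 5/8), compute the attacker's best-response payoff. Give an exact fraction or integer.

target 1: (3)·(3/8) + (1)·(5/8) = 7/4.
target 2: (3)·(3/8) + (9)·(5/8) = 27/4.
target 3: (9)·(3/8) + (6)·(5/8) = 57/8.
target 4: (5)·(3/8) + (3)·(5/8) = 15/4.
The best pure response is target 3 with expected payoff 57/8.

57/8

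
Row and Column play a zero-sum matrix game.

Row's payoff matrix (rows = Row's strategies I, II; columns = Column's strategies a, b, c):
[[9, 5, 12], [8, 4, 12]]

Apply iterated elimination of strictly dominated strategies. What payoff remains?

5

Column a is strictly dominated by b for Column (5<9, 4<8); eliminate a.
Column c is strictly dominated by b for Column (5<12, 4<12); eliminate c.
Row II is strictly dominated by row I (5>4); eliminate II.
Only (I, b) remains, with payoff 5.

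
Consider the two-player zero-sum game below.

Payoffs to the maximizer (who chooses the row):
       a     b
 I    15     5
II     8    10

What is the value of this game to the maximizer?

55/6

Row minima are 5 and 8, so the maximizer's maximin is 8; column maxima are 15 and 10, so the minimizer's minimax is 10. These differ, so the equilibrium is in mixed strategies.
Let the maximizer play I with probability p. The minimizer is indifferent when 15p + 8(1−p) = 5p + 10(1−p), giving p = 1/6.
Let the minimizer play a with probability q. The maximizer is indifferent when 15q + 5(1−q) = 8q + 10(1−q), giving q = 5/12.
The value is 15·(5/12) + (5)·(7/12) = 55/6.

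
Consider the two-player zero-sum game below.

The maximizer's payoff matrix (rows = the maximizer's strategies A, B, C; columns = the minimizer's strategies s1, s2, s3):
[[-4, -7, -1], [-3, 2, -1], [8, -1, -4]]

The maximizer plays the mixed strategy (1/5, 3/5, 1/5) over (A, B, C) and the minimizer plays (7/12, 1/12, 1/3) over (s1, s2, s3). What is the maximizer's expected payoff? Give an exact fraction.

Against (7/12, 1/12, 1/3), each row's expected payoff is A: -13/4; B: -23/12; C: 13/4.
Taking the (1/5, 3/5, 1/5)-weighted average: (1/5)·(-13/4) + (3/5)·(-23/12) + (1/5)·(13/4) = -23/20.

-23/20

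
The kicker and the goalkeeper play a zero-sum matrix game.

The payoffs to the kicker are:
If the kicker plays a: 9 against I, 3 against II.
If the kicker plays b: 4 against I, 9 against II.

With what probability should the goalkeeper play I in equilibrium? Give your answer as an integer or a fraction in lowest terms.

Row minima are 3 and 4, so the kicker's maximin is 4; column maxima are 9 and 9, so the goalkeeper's minimax is 9. These differ, so the equilibrium is in mixed strategies.
Let the goalkeeper play I with probability q. The kicker is indifferent when 9q + 3(1−q) = 4q + 9(1−q), giving q = 6/11.

6/11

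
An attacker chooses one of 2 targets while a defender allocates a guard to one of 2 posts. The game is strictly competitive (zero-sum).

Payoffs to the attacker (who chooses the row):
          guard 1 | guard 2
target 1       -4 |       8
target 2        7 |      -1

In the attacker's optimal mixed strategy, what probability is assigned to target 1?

Row minima are -4 and -1, so the attacker's maximin is -1; column maxima are 7 and 8, so the defender's minimax is 7. These differ, so the equilibrium is in mixed strategies.
Let the attacker play target 1 with probability p. The defender is indifferent when −4p + 7(1−p) = 8p − (1−p), giving p = 2/5.

2/5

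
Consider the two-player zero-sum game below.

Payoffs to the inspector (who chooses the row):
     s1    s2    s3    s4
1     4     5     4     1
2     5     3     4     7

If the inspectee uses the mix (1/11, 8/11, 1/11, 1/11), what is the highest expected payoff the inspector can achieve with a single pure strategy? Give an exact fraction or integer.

49/11

1: (4)·(1/11) + (5)·(8/11) + (4)·(1/11) + (1)·(1/11) = 49/11.
2: (5)·(1/11) + (3)·(8/11) + (4)·(1/11) + (7)·(1/11) = 40/11.
The best pure response is 1 with expected payoff 49/11.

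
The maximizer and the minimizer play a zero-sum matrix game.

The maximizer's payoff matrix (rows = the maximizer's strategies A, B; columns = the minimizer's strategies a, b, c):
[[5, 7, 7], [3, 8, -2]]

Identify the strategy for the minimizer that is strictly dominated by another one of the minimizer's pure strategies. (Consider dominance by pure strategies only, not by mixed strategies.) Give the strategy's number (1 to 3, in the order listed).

The minimizer prefers columns that give the maximizer less. Compare b with a: 5 < 7, 3 < 8.
So a strictly dominates b for the minimizer; b is strictly dominated.

2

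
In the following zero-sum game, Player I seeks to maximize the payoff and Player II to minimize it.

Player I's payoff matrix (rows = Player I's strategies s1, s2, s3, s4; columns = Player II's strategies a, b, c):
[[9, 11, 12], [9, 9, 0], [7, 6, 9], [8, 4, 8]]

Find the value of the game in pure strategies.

Row minima: 9, 0, 6, 4 → Player I's maximin is 9.
Column maxima: 9, 11, 12 → Player II's minimax is 9.
They coincide at (s1, a), so the value is 9.

9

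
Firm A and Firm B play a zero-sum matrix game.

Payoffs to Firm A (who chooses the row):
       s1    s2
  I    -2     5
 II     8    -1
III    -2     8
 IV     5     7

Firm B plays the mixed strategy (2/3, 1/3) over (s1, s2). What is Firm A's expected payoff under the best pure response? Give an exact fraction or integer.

I: (-2)·(2/3) + (5)·(1/3) = 1/3.
II: (8)·(2/3) + (-1)·(1/3) = 5.
III: (-2)·(2/3) + (8)·(1/3) = 4/3.
IV: (5)·(2/3) + (7)·(1/3) = 17/3.
The best pure response is IV with expected payoff 17/3.

17/3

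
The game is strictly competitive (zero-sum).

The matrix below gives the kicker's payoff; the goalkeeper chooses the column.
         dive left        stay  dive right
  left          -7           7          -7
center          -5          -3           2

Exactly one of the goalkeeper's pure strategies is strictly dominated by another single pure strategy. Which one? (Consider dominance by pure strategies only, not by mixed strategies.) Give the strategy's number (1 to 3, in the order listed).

2

The goalkeeper prefers columns that give the kicker less. Compare stay with dive left: -7 < 7, -5 < -3.
So dive left strictly dominates stay for the goalkeeper; stay is strictly dominated.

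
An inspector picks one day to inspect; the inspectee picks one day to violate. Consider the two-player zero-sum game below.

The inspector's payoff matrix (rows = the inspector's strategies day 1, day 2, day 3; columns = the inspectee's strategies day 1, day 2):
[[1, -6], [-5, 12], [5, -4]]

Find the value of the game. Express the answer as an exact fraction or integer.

20/13

Row day 1 is strictly dominated by row day 3, so the inspector never plays it.
The remaining 2×2 game on (day 2, day 3) × (day 1, day 2) has no saddle point. Let the inspector play day 2 with probability p; indifference gives −5p + 5(1−p) = 12p − 4(1−p), so p = 9/26.
Similarly the inspectee's optimal q on day 1 is 8/13, and the value is -5·(8/13) + (12)·(5/13) = 20/13.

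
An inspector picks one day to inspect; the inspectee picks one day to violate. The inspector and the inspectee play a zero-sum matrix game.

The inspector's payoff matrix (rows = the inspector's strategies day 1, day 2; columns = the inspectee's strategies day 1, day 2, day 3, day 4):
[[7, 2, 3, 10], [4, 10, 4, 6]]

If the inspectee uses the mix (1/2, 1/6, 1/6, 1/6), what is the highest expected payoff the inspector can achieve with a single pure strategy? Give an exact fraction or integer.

6

day 1: (7)·(1/2) + (2)·(1/6) + (3)·(1/6) + (10)·(1/6) = 6.
day 2: (4)·(1/2) + (10)·(1/6) + (4)·(1/6) + (6)·(1/6) = 16/3.
The best pure response is day 1 with expected payoff 6.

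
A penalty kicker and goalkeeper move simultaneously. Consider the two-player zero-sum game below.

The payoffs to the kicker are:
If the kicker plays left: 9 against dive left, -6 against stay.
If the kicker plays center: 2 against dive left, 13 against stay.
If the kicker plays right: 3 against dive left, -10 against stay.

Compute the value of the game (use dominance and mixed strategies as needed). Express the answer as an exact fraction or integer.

129/26

Row right is strictly dominated by row left, so the kicker never plays it.
The remaining 2×2 game on (left, center) × (dive left, stay) has no saddle point. Let the kicker play left with probability p; indifference gives 9p + 2(1−p) = −6p + 13(1−p), so p = 11/26.
Similarly the goalkeeper's optimal q on dive left is 19/26, and the value is 9·(19/26) + (-6)·(7/26) = 129/26.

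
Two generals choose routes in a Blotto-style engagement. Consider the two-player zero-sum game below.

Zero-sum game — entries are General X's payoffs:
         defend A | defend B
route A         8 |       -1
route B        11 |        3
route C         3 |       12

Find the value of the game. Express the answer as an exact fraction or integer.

123/17

Row route A is strictly dominated by row route B, so General X never plays it.
The remaining 2×2 game on (route B, route C) × (defend A, defend B) has no saddle point. Let General X play route B with probability p; indifference gives 11p + 3(1−p) = 3p + 12(1−p), so p = 9/17.
Similarly General Y's optimal q on defend A is 9/17, and the value is 11·(9/17) + (3)·(8/17) = 123/17.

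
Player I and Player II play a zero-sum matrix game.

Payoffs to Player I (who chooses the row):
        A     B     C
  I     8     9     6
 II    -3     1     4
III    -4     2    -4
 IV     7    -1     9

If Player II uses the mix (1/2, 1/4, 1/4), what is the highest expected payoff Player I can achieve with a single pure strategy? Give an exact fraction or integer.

31/4

I: (8)·(1/2) + (9)·(1/4) + (6)·(1/4) = 31/4.
II: (-3)·(1/2) + (1)·(1/4) + (4)·(1/4) = -1/4.
III: (-4)·(1/2) + (2)·(1/4) + (-4)·(1/4) = -5/2.
IV: (7)·(1/2) + (-1)·(1/4) + (9)·(1/4) = 11/2.
The best pure response is I with expected payoff 31/4.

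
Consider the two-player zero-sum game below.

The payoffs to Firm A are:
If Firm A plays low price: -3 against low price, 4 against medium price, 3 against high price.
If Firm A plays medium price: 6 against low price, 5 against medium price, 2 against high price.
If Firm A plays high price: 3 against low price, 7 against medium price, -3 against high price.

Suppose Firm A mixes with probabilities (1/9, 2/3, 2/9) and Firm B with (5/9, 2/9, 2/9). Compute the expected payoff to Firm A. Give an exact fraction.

103/27

Against (5/9, 2/9, 2/9), each row's expected payoff is low price: -1/9; medium price: 44/9; high price: 23/9.
Taking the (1/9, 2/3, 2/9)-weighted average: (1/9)·(-1/9) + (2/3)·(44/9) + (2/9)·(23/9) = 103/27.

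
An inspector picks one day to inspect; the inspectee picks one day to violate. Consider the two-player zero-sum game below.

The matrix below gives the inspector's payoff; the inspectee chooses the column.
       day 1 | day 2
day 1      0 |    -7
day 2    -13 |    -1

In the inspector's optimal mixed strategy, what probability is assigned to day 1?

12/19

Row minima are -7 and -13, so the inspector's maximin is -7; column maxima are 0 and -1, so the inspectee's minimax is -1. These differ, so the equilibrium is in mixed strategies.
Let the inspector play day 1 with probability p. The inspectee is indifferent when −13(1−p) = −7p − (1−p), giving p = 12/19.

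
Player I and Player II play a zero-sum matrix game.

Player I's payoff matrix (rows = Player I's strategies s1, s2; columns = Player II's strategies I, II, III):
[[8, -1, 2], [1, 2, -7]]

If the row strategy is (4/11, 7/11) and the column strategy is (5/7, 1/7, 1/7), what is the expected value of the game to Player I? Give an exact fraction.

164/77

Against (5/7, 1/7, 1/7), each row's expected payoff is s1: 41/7; s2: 0.
Taking the (4/11, 7/11)-weighted average: (4/11)·(41/7) + (7/11)·(0) = 164/77.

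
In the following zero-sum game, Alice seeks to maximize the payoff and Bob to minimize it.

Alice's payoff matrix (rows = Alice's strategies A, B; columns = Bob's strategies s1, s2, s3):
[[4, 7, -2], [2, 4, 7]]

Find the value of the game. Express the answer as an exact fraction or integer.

Column s2 is strictly dominated by s1 for Bob (it gives Alice more in every row).
The remaining 2×2 game on (A, B) × (s1, s3) has no saddle point. Let Alice play A with probability p; indifference gives 4p + 2(1−p) = −2p + 7(1−p), so p = 5/11.
Similarly Bob's optimal q on s1 is 9/11, and the value is 4·(9/11) + (-2)·(2/11) = 32/11.

32/11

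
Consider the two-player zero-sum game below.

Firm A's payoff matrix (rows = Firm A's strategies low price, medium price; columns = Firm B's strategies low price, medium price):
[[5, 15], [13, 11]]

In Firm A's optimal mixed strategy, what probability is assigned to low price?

Row minima are 5 and 11, so Firm A's maximin is 11; column maxima are 13 and 15, so Firm B's minimax is 13. These differ, so the equilibrium is in mixed strategies.
Let Firm A play low price with probability p. Firm B is indifferent when 5p + 13(1−p) = 15p + 11(1−p), giving p = 1/6.

1/6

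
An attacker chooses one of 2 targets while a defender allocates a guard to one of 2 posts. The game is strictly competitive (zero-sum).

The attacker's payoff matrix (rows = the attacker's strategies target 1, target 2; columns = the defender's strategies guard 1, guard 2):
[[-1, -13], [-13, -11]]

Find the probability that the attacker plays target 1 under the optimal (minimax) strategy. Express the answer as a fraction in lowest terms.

1/7

Row minima are -13 and -13, so the attacker's maximin is -13; column maxima are -1 and -11, so the defender's minimax is -11. These differ, so the equilibrium is in mixed strategies.
Let the attacker play target 1 with probability p. The defender is indifferent when −p − 13(1−p) = −13p − 11(1−p), giving p = 1/7.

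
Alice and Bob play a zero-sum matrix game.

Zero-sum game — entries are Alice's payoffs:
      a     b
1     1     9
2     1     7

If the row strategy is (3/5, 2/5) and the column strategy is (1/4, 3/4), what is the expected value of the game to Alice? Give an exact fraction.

32/5

Against (1/4, 3/4), each row's expected payoff is 1: 7; 2: 11/2.
Taking the (3/5, 2/5)-weighted average: (3/5)·(7) + (2/5)·(11/2) = 32/5.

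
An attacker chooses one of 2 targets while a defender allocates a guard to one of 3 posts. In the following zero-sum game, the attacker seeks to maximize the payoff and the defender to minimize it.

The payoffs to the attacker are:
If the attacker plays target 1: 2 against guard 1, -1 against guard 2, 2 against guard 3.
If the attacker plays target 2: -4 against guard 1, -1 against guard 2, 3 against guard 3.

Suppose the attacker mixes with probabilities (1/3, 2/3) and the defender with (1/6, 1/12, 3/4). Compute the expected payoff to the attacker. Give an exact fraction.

19/12

Against (1/6, 1/12, 3/4), each row's expected payoff is target 1: 7/4; target 2: 3/2.
Taking the (1/3, 2/3)-weighted average: (1/3)·(7/4) + (2/3)·(3/2) = 19/12.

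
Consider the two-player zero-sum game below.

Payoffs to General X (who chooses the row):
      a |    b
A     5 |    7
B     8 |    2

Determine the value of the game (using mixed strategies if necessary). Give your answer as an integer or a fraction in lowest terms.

Row minima are 5 and 2, so General X's maximin is 5; column maxima are 8 and 7, so General Y's minimax is 7. These differ, so the equilibrium is in mixed strategies.
Let General X play A with probability p. General Y is indifferent when 5p + 8(1−p) = 7p + 2(1−p), giving p = 3/4.
Let General Y play a with probability q. General X is indifferent when 5q + 7(1−q) = 8q + 2(1−q), giving q = 5/8.
The value is 5·(5/8) + (7)·(3/8) = 23/4.

23/4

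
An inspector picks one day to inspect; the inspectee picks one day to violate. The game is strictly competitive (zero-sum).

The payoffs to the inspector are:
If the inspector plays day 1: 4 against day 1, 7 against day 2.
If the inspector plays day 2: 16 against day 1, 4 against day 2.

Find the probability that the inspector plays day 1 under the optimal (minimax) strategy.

4/5

Row minima are 4 and 4, so the inspector's maximin is 4; column maxima are 16 and 7, so the inspectee's minimax is 7. These differ, so the equilibrium is in mixed strategies.
Let the inspector play day 1 with probability p. The inspectee is indifferent when 4p + 16(1−p) = 7p + 4(1−p), giving p = 4/5.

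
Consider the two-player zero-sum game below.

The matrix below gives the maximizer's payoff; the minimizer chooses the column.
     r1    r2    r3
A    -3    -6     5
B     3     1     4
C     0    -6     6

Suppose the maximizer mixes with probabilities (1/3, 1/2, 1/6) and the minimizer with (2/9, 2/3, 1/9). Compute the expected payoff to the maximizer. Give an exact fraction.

-28/27

Against (2/9, 2/3, 1/9), each row's expected payoff is A: -37/9; B: 16/9; C: -10/3.
Taking the (1/3, 1/2, 1/6)-weighted average: (1/3)·(-37/9) + (1/2)·(16/9) + (1/6)·(-10/3) = -28/27.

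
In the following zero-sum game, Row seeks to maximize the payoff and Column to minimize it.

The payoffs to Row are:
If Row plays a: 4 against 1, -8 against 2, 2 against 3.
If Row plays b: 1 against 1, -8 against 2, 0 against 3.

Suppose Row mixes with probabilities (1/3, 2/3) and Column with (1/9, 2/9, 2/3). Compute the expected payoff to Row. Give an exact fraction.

Against (1/9, 2/9, 2/3), each row's expected payoff is a: 0; b: -5/3.
Taking the (1/3, 2/3)-weighted average: (1/3)·(0) + (2/3)·(-5/3) = -10/9.

-10/9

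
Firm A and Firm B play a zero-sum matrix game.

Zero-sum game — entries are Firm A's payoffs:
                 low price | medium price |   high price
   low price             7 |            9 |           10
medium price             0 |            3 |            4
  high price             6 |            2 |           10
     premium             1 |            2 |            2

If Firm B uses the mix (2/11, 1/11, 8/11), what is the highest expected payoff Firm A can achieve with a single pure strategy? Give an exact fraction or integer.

103/11

low price: (7)·(2/11) + (9)·(1/11) + (10)·(8/11) = 103/11.
medium price: (0)·(2/11) + (3)·(1/11) + (4)·(8/11) = 35/11.
high price: (6)·(2/11) + (2)·(1/11) + (10)·(8/11) = 94/11.
premium: (1)·(2/11) + (2)·(1/11) + (2)·(8/11) = 20/11.
The best pure response is low price with expected payoff 103/11.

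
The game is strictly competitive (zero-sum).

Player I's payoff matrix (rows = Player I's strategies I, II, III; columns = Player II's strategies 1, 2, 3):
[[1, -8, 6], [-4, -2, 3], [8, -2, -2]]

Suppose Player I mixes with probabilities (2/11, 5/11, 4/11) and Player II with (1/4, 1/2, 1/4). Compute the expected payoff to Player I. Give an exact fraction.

Against (1/4, 1/2, 1/4), each row's expected payoff is I: -9/4; II: -5/4; III: 1/2.
Taking the (2/11, 5/11, 4/11)-weighted average: (2/11)·(-9/4) + (5/11)·(-5/4) + (4/11)·(1/2) = -35/44.

-35/44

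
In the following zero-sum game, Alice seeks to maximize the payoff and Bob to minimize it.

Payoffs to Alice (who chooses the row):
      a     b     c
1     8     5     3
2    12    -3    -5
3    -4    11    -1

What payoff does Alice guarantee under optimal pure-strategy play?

3

Row minima: 3, -5, -4 → Alice's maximin is 3.
Column maxima: 12, 11, 3 → Bob's minimax is 3.
They coincide at (1, c), so the value is 3.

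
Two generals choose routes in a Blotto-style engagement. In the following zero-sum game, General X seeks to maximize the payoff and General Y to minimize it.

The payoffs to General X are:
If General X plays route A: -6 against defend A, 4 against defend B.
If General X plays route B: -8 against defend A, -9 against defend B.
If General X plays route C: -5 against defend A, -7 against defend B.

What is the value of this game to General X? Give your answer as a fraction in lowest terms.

-31/6

Row route B is strictly dominated by row route C, so General X never plays it.
The remaining 2×2 game on (route A, route C) × (defend A, defend B) has no saddle point. Let General X play route A with probability p; indifference gives −6p − 5(1−p) = 4p − 7(1−p), so p = 1/6.
Similarly General Y's optimal q on defend A is 11/12, and the value is -6·(11/12) + (4)·(1/12) = -31/6.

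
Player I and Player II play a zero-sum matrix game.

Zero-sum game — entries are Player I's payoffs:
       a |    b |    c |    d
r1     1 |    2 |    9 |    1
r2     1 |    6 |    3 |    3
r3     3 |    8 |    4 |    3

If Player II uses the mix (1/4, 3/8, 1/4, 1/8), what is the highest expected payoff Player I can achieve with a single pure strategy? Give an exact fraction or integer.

41/8

r1: (1)·(1/4) + (2)·(3/8) + (9)·(1/4) + (1)·(1/8) = 27/8.
r2: (1)·(1/4) + (6)·(3/8) + (3)·(1/4) + (3)·(1/8) = 29/8.
r3: (3)·(1/4) + (8)·(3/8) + (4)·(1/4) + (3)·(1/8) = 41/8.
The best pure response is r3 with expected payoff 41/8.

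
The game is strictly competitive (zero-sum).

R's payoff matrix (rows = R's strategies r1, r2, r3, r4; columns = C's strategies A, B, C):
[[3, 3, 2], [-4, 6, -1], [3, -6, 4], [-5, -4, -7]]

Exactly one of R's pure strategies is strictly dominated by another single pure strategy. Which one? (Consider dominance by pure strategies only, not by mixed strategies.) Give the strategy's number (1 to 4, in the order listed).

Compare r4 with r1: 3 > -5, 3 > -4, 2 > -7.
So r1 strictly dominates r4 for R; r4 is strictly dominated.

4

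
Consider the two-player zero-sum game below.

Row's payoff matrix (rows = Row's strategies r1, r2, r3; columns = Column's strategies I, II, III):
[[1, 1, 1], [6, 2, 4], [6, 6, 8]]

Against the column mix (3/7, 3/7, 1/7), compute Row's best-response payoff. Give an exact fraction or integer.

44/7

r1: (1)·(3/7) + (1)·(3/7) + (1)·(1/7) = 1.
r2: (6)·(3/7) + (2)·(3/7) + (4)·(1/7) = 4.
r3: (6)·(3/7) + (6)·(3/7) + (8)·(1/7) = 44/7.
The best pure response is r3 with expected payoff 44/7.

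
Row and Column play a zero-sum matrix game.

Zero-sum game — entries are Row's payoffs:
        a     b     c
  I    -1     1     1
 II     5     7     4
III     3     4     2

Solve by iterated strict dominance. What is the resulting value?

4

Row III is strictly dominated by row II (5>3, 7>4, 4>2); eliminate III.
Column b is strictly dominated by a for Column (-1<1, 5<7); eliminate b.
Row I is strictly dominated by row II (5>-1, 4>1); eliminate I.
Column a is strictly dominated by c for Column (4<5); eliminate a.
Only (II, c) remains, with payoff 4.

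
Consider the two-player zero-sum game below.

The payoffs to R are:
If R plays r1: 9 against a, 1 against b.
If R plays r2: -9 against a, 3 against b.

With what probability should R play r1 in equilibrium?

3/5

Row minima are 1 and -9, so R's maximin is 1; column maxima are 9 and 3, so C's minimax is 3. These differ, so the equilibrium is in mixed strategies.
Let R play r1 with probability p. C is indifferent when 9p − 9(1−p) = p + 3(1−p), giving p = 3/5.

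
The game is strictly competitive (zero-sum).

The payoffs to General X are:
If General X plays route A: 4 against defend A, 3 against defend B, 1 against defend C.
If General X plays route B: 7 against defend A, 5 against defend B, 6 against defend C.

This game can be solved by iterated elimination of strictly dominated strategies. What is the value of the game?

Column defend A is strictly dominated by defend B for General Y (3<4, 5<7); eliminate defend A.
Row route A is strictly dominated by row route B (5>3, 6>1); eliminate route A.
Column defend C is strictly dominated by defend B for General Y (5<6); eliminate defend C.
Only (route B, defend B) remains, with payoff 5.

5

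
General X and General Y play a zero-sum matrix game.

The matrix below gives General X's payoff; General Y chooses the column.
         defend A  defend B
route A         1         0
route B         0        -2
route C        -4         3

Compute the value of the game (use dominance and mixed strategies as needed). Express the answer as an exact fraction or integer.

Row route B is strictly dominated by row route A, so General X never plays it.
The remaining 2×2 game on (route A, route C) × (defend A, defend B) has no saddle point. Let General X play route A with probability p; indifference gives p − 4(1−p) = 3(1−p), so p = 7/8.
Similarly General Y's optimal q on defend A is 3/8, and the value is 1·(3/8) + (0)·(5/8) = 3/8.

3/8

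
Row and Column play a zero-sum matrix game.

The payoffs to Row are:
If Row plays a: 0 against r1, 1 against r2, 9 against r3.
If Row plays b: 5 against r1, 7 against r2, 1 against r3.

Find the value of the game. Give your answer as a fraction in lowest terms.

45/13

Column r2 is strictly dominated by r1 for Column (it gives Row more in every row).
The remaining 2×2 game on (a, b) × (r1, r3) has no saddle point. Let Row play a with probability p; indifference gives 5(1−p) = 9p + (1−p), so p = 4/13.
Similarly Column's optimal q on r1 is 8/13, and the value is 0·(8/13) + (9)·(5/13) = 45/13.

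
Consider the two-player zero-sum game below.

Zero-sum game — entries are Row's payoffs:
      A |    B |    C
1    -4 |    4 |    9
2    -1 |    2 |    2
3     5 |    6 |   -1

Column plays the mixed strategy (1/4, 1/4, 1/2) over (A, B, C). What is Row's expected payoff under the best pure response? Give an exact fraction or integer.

1: (-4)·(1/4) + (4)·(1/4) + (9)·(1/2) = 9/2.
2: (-1)·(1/4) + (2)·(1/4) + (2)·(1/2) = 5/4.
3: (5)·(1/4) + (6)·(1/4) + (-1)·(1/2) = 9/4.
The best pure response is 1 with expected payoff 9/2.

9/2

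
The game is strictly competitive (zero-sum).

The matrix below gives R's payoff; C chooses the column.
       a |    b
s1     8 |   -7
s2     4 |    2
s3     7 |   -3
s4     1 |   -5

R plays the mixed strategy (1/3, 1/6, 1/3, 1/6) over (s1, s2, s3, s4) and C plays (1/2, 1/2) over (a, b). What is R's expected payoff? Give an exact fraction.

Against (1/2, 1/2), each row's expected payoff is s1: 1/2; s2: 3; s3: 2; s4: -2.
Taking the (1/3, 1/6, 1/3, 1/6)-weighted average: (1/3)·(1/2) + (1/6)·(3) + (1/3)·(2) + (1/6)·(-2) = 1.

1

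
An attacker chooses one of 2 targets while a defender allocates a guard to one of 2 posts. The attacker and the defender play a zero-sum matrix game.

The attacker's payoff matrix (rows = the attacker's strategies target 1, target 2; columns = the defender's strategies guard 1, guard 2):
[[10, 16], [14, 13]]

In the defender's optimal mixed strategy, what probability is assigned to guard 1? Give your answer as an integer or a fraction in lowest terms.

Row minima are 10 and 13, so the attacker's maximin is 13; column maxima are 14 and 16, so the defender's minimax is 14. These differ, so the equilibrium is in mixed strategies.
Let the defender play guard 1 with probability q. The attacker is indifferent when 10q + 16(1−q) = 14q + 13(1−q), giving q = 3/7.

3/7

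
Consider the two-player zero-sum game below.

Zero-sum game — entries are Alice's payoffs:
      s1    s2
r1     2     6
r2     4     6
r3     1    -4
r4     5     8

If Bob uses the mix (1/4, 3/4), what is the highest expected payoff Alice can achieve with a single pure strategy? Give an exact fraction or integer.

29/4

r1: (2)·(1/4) + (6)·(3/4) = 5.
r2: (4)·(1/4) + (6)·(3/4) = 11/2.
r3: (1)·(1/4) + (-4)·(3/4) = -11/4.
r4: (5)·(1/4) + (8)·(3/4) = 29/4.
The best pure response is r4 with expected payoff 29/4.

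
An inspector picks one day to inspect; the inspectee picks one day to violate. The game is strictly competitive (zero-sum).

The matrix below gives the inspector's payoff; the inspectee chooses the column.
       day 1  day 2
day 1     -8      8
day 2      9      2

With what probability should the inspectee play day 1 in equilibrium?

6/23

Row minima are -8 and 2, so the inspector's maximin is 2; column maxima are 9 and 8, so the inspectee's minimax is 8. These differ, so the equilibrium is in mixed strategies.
Let the inspectee play day 1 with probability q. The inspector is indifferent when −8q + 8(1−q) = 9q + 2(1−q), giving q = 6/23.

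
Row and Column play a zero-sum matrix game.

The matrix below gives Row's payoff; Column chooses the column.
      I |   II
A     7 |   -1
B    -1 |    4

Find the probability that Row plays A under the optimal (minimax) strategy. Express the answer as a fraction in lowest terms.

Row minima are -1 and -1, so Row's maximin is -1; column maxima are 7 and 4, so Column's minimax is 4. These differ, so the equilibrium is in mixed strategies.
Let Row play A with probability p. Column is indifferent when 7p − (1−p) = −p + 4(1−p), giving p = 5/13.

5/13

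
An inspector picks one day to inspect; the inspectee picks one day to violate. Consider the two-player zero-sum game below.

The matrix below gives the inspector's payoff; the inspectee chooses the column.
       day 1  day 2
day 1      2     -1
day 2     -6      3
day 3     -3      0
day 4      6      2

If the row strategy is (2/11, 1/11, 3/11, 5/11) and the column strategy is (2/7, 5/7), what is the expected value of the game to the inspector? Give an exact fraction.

Against (2/7, 5/7), each row's expected payoff is day 1: -1/7; day 2: 3/7; day 3: -6/7; day 4: 22/7.
Taking the (2/11, 1/11, 3/11, 5/11)-weighted average: (2/11)·(-1/7) + (1/11)·(3/7) + (3/11)·(-6/7) + (5/11)·(22/7) = 93/77.

93/77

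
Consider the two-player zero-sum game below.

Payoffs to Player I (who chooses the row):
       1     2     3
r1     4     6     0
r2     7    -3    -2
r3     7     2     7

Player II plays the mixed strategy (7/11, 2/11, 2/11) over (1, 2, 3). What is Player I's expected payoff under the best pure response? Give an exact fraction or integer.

r1: (4)·(7/11) + (6)·(2/11) + (0)·(2/11) = 40/11.
r2: (7)·(7/11) + (-3)·(2/11) + (-2)·(2/11) = 39/11.
r3: (7)·(7/11) + (2)·(2/11) + (7)·(2/11) = 67/11.
The best pure response is r3 with expected payoff 67/11.

67/11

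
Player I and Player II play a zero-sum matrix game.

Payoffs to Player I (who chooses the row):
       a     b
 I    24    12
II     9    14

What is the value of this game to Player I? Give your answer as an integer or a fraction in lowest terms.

Row minima are 12 and 9, so Player I's maximin is 12; column maxima are 24 and 14, so Player II's minimax is 14. These differ, so the equilibrium is in mixed strategies.
Let Player I play I with probability p. Player II is indifferent when 24p + 9(1−p) = 12p + 14(1−p), giving p = 5/17.
Let Player II play a with probability q. Player I is indifferent when 24q + 12(1−q) = 9q + 14(1−q), giving q = 2/17.
The value is 24·(2/17) + (12)·(15/17) = 228/17.

228/17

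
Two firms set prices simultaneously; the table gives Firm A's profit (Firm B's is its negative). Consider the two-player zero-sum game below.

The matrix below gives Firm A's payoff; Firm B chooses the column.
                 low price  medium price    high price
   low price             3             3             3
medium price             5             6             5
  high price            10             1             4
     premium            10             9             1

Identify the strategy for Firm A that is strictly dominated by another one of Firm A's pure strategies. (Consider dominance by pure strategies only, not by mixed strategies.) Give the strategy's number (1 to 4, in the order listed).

1

Compare low price with medium price: 5 > 3, 6 > 3, 5 > 3.
So medium price strictly dominates low price for Firm A; low price is strictly dominated.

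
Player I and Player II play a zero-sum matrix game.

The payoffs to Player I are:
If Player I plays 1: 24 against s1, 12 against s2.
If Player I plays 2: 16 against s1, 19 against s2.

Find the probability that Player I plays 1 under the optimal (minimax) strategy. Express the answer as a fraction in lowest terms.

Row minima are 12 and 16, so Player I's maximin is 16; column maxima are 24 and 19, so Player II's minimax is 19. These differ, so the equilibrium is in mixed strategies.
Let Player I play 1 with probability p. Player II is indifferent when 24p + 16(1−p) = 12p + 19(1−p), giving p = 1/5.

1/5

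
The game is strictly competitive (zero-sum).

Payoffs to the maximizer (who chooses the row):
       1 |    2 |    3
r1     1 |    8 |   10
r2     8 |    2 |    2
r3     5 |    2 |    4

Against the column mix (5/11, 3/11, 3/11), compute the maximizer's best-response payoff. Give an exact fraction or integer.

r1: (1)·(5/11) + (8)·(3/11) + (10)·(3/11) = 59/11.
r2: (8)·(5/11) + (2)·(3/11) + (2)·(3/11) = 52/11.
r3: (5)·(5/11) + (2)·(3/11) + (4)·(3/11) = 43/11.
The best pure response is r1 with expected payoff 59/11.

59/11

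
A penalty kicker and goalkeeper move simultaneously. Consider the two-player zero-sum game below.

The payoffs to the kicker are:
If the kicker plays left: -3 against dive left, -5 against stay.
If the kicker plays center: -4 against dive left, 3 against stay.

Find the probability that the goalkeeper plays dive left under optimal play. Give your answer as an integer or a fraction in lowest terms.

Row minima are -5 and -4, so the kicker's maximin is -4; column maxima are -3 and 3, so the goalkeeper's minimax is -3. These differ, so the equilibrium is in mixed strategies.
Let the goalkeeper play dive left with probability q. The kicker is indifferent when −3q − 5(1−q) = −4q + 3(1−q), giving q = 8/9.

8/9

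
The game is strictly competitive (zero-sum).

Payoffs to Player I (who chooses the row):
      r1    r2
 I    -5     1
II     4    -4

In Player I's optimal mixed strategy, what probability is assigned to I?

Row minima are -5 and -4, so Player I's maximin is -4; column maxima are 4 and 1, so Player II's minimax is 1. These differ, so the equilibrium is in mixed strategies.
Let Player I play I with probability p. Player II is indifferent when −5p + 4(1−p) = p − 4(1−p), giving p = 4/7.

4/7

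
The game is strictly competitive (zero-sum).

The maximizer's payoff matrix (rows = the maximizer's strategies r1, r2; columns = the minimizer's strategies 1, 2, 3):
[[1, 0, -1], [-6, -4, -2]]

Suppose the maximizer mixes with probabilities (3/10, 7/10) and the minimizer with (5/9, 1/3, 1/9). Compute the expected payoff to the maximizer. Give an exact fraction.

-148/45

Against (5/9, 1/3, 1/9), each row's expected payoff is r1: 4/9; r2: -44/9.
Taking the (3/10, 7/10)-weighted average: (3/10)·(4/9) + (7/10)·(-44/9) = -148/45.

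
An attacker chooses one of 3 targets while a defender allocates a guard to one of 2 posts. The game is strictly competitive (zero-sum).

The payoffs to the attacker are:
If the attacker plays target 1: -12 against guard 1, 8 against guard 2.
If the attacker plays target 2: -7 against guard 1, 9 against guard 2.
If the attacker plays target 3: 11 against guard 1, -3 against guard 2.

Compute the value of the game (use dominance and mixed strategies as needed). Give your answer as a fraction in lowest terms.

13/5

Row target 1 is strictly dominated by row target 2, so the attacker never plays it.
The remaining 2×2 game on (target 2, target 3) × (guard 1, guard 2) has no saddle point. Let the attacker play target 2 with probability p; indifference gives −7p + 11(1−p) = 9p − 3(1−p), so p = 7/15.
Similarly the defender's optimal q on guard 1 is 2/5, and the value is -7·(2/5) + (9)·(3/5) = 13/5.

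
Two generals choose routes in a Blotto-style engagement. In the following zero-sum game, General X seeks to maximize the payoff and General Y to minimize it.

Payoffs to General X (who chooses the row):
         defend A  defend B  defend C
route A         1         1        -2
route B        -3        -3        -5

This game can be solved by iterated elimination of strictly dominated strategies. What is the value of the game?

Row route B is strictly dominated by row route A (1>-3, 1>-3, -2>-5); eliminate route B.
Column defend A is strictly dominated by defend C for General Y (-2<1); eliminate defend A.
Column defend B is strictly dominated by defend C for General Y (-2<1); eliminate defend B.
Only (route A, defend C) remains, with payoff -2.

-2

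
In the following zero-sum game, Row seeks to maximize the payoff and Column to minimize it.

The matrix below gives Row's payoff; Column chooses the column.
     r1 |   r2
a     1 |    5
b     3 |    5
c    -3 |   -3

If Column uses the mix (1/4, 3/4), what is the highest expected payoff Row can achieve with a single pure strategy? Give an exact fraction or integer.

9/2

a: (1)·(1/4) + (5)·(3/4) = 4.
b: (3)·(1/4) + (5)·(3/4) = 9/2.
c: (-3)·(1/4) + (-3)·(3/4) = -3.
The best pure response is b with expected payoff 9/2.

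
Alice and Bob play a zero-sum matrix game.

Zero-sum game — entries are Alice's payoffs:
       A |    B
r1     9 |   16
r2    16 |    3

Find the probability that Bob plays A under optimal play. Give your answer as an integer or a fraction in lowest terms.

13/20

Row minima are 9 and 3, so Alice's maximin is 9; column maxima are 16 and 16, so Bob's minimax is 16. These differ, so the equilibrium is in mixed strategies.
Let Bob play A with probability q. Alice is indifferent when 9q + 16(1−q) = 16q + 3(1−q), giving q = 13/20.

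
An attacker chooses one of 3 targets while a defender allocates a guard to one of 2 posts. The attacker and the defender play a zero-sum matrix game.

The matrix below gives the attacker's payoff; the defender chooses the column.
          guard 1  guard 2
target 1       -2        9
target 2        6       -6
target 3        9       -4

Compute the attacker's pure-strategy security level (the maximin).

-2

The worst-case payoff for each row is target 1: -2, target 2: -6, target 3: -4.
The best of these is -2.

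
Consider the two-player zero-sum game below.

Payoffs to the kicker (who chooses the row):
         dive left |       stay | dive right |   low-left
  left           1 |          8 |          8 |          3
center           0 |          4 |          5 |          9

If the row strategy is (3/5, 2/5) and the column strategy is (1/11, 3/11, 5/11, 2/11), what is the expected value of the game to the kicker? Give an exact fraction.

323/55

Against (1/11, 3/11, 5/11, 2/11), each row's expected payoff is left: 71/11; center: 5.
Taking the (3/5, 2/5)-weighted average: (3/5)·(71/11) + (2/5)·(5) = 323/55.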